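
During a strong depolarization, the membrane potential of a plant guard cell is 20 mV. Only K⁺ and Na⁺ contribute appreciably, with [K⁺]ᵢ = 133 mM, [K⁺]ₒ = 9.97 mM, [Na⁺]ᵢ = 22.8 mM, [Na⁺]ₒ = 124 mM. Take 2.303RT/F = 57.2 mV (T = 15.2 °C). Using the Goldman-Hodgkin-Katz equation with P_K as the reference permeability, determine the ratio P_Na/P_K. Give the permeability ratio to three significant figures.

Let α = P_Na/P_K. GHK: Vm = 57.2·log₁₀[(Kₒ + α·Naₒ)/(Kᵢ + α·Naᵢ)].
10^(Vm/57.2) = 10^(20.0/57.2) = 2.2369
So 2.2369·(Kᵢ + α·Naᵢ) = Kₒ + α·Naₒ → α = (2.2369·133.0 − 9.97) / (124.0 − 2.2369·22.8)
α = (297.5 − 9.97) / (124.0 − 51) = 287.5/73 = 3.939

3.94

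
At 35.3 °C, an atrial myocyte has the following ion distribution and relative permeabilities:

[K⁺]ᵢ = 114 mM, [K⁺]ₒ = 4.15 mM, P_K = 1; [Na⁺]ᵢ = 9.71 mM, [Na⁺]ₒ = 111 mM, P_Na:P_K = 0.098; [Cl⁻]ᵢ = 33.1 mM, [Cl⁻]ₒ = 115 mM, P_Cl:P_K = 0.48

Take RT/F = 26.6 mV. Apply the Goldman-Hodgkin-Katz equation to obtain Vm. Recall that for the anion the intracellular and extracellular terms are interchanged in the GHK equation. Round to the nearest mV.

-45 mV

Vm = 26.6 · ln[(Σ P·[cation]ₒ + Σ P·[anion]ᵢ) / (Σ P·[cation]ᵢ + Σ P·[anion]ₒ)]
Numerator = 1×4.15 + 0.098×111 + 0.48×33.1 = 30.92
Denominator = 1×114 + 0.098×9.71 + 0.48×115 = 170.2
Vm = 26.6 · ln(0.1817) = 26.6 × (-1.7054) = -45.36 mV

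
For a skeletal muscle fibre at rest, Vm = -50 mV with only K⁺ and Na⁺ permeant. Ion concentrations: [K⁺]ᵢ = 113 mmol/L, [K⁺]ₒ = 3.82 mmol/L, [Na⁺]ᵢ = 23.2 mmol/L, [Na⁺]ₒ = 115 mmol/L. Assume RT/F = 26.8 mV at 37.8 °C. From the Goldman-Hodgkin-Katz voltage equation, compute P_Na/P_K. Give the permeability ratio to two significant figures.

Let α = P_Na/P_K. GHK: Vm = 26.8·ln[(Kₒ + α·Naₒ)/(Kᵢ + α·Naᵢ)].
e^(Vm/26.8) = e^(-50.0/26.8) = 0.15479
So 0.15479·(Kᵢ + α·Naᵢ) = Kₒ + α·Naₒ → α = (0.15479·113.0 − 3.82) / (115.0 − 0.15479·23.2)
α = (17.49 − 3.82) / (115.0 − 3.591) = 13.67/111.4 = 0.1227

0.12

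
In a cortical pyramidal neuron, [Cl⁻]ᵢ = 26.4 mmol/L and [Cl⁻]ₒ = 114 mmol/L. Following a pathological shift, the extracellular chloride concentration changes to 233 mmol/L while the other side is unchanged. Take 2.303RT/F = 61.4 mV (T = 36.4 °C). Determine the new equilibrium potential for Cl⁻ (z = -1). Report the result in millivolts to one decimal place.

-58.1 mV

After the shift: [Cl⁻]_out = 233, [Cl⁻]_in = 26.4 mmol/L.
E_new = (61.4/-1)·log₁₀(233/26.4) = -61.40 · (0.9458) = -58.07 mV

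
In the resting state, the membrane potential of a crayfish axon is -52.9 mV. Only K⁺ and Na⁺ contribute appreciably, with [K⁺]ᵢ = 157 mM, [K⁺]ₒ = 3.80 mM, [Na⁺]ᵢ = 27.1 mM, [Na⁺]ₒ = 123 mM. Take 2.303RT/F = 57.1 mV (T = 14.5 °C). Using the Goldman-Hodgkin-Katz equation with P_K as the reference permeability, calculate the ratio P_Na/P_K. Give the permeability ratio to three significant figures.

Let α = P_Na/P_K. GHK: Vm = 57.1·log₁₀[(Kₒ + α·Naₒ)/(Kᵢ + α·Naᵢ)].
10^(Vm/57.1) = 10^(-52.9/57.1) = 0.11846
So 0.11846·(Kᵢ + α·Naᵢ) = Kₒ + α·Naₒ → α = (0.11846·157.0 − 3.8) / (123.0 − 0.11846·27.1)
α = (18.6 − 3.8) / (123.0 − 3.21) = 14.8/119.8 = 0.1235

0.124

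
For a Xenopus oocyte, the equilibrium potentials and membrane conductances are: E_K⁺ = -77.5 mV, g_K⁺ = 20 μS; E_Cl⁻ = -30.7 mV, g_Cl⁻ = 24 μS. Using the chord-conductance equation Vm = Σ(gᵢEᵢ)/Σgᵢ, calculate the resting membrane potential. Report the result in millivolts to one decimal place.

-52.0 mV

Σ gᵢEᵢ = 20·(-77.5) + 24·(-30.7) = -2286.80
Σ gᵢ = 20 + 24 = 44
Vm = -2286.80 / 44 = -51.97 mV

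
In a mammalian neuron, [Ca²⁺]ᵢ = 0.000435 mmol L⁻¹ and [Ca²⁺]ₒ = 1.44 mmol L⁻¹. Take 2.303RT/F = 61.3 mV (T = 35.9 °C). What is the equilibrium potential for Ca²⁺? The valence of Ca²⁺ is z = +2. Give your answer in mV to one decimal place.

E = (61.3/z) · log₁₀([Ca²⁺]_out/[Ca²⁺]_in) with z = +2.
= (61.3/2) · log₁₀(1.44/0.000435) = 30.65 · log₁₀(3310)
= 30.65 · (3.5199) = 107.88 mV

107.9 mV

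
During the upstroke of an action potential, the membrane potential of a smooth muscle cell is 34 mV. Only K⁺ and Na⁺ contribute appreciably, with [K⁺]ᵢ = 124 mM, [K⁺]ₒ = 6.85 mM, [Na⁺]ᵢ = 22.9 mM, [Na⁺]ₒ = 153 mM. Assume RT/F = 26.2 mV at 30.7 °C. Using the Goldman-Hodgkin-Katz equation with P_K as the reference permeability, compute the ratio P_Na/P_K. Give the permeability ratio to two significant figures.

6.5

Let α = P_Na/P_K. GHK: Vm = 26.2·ln[(Kₒ + α·Naₒ)/(Kᵢ + α·Naᵢ)].
e^(Vm/26.2) = e^(34.0/26.2) = 3.6609
So 3.6609·(Kᵢ + α·Naᵢ) = Kₒ + α·Naₒ → α = (3.6609·124.0 − 6.85) / (153.0 − 3.6609·22.9)
α = (454 − 6.85) / (153.0 − 83.83) = 447.1/69.17 = 6.464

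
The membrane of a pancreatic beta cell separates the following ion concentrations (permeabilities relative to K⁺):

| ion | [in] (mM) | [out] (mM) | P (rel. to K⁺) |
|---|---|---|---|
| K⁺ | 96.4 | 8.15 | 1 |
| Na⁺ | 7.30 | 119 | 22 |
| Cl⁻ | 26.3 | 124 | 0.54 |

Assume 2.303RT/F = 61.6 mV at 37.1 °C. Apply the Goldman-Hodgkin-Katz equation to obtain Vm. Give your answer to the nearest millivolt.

56 mV

Vm = 61.6 · log₁₀[(Σ P·[cation]ₒ + Σ P·[anion]ᵢ) / (Σ P·[cation]ᵢ + Σ P·[anion]ₒ)]
Numerator = 1×8.15 + 22×119 + 0.54×26.3 = 2640
Denominator = 1×96.4 + 22×7.30 + 0.54×124 = 324
Vm = 61.6 · log₁₀(8.1502) = 61.6 × (0.9112) = 56.13 mV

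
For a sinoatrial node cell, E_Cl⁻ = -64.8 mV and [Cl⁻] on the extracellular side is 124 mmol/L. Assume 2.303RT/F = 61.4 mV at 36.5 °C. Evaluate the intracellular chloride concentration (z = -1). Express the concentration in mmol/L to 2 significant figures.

11 mmol/L

Nernst: E = (61.4/-1) · log₁₀([out]/[in]), so log₁₀([out]/[in]) = -64.8 × -1 / 61.4 = 1.0554.
[out]/[in] = 10^(1.0554) = 11.36.
[in] = 124 / 11.36 = 10.92 mmol/L.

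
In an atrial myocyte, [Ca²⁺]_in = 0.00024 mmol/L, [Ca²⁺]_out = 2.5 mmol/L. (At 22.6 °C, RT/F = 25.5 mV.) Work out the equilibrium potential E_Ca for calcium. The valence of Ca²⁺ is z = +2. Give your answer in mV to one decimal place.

118.0 mV

E = (25.5/z) · ln([Ca²⁺]_out/[Ca²⁺]_in) with z = +2.
= (25.5/2) · ln(2.5/0.00024) = 12.75 · ln(1.042e+04)
= 12.75 · (9.2512) = 117.95 mV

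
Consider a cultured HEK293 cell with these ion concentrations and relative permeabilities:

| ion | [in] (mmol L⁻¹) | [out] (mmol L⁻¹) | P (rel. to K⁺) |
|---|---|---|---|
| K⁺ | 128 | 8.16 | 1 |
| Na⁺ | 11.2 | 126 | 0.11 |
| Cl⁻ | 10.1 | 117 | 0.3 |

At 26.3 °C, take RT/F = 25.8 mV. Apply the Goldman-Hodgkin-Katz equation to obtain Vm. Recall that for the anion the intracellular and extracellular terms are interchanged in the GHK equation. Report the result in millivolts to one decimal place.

Vm = 25.8 · ln[(Σ P·[cation]ₒ + Σ P·[anion]ᵢ) / (Σ P·[cation]ᵢ + Σ P·[anion]ₒ)]
Numerator = 1×8.16 + 0.11×126 + 0.3×10.1 = 25.05
Denominator = 1×128 + 0.11×11.2 + 0.3×117 = 164.3
Vm = 25.8 · ln(0.15244) = 25.8 × (-1.8810) = -48.53 mV

-48.5 mV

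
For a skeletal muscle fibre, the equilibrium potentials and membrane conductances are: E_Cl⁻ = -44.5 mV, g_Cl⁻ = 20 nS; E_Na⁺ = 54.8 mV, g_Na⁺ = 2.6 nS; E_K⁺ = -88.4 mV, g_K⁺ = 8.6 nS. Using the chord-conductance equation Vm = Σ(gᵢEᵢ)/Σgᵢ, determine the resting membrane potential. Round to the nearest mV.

Σ gᵢEᵢ = 20·(-44.5) + 2.6·(54.8) + 8.6·(-88.4) = -1507.76
Σ gᵢ = 20 + 2.6 + 8.6 = 31.2
Vm = -1507.76 / 31.2 = -48.33 mV

-48 mV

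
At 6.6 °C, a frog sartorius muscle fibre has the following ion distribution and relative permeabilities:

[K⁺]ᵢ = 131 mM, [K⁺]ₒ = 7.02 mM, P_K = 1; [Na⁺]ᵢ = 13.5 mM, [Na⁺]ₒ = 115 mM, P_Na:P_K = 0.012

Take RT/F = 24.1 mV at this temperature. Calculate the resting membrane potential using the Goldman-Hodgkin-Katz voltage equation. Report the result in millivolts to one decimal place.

-66.2 mV

Vm = 24.1 · ln[(Σ P·[cation]ₒ + Σ P·[anion]ᵢ) / (Σ P·[cation]ᵢ + Σ P·[anion]ₒ)]
Numerator = 1×7.02 + 0.012×115 = 8.4
Denominator = 1×131 + 0.012×13.5 = 131.2
Vm = 24.1 · ln(0.064043) = 24.1 × (-2.7482) = -66.23 mV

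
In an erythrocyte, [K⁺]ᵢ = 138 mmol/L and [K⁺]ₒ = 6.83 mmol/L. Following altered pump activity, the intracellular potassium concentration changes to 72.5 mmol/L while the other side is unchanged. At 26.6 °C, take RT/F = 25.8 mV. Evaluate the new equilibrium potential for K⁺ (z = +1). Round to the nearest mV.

-61 mV

After the shift: [K⁺]_out = 6.83, [K⁺]_in = 72.5 mmol/L.
E_new = (25.8/1)·ln(6.83/72.5) = 25.80 · (-2.3623) = -60.95 mV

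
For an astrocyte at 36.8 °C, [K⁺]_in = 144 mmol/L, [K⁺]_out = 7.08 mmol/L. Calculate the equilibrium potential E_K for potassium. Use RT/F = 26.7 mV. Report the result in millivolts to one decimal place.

E = (26.7/z) · ln([K⁺]_out/[K⁺]_in) with z = +1.
= (26.7/1) · ln(7.08/144) = 26.70 · ln(0.04917)
= 26.70 · (-3.0125) = -80.43 mV

-80.4 mV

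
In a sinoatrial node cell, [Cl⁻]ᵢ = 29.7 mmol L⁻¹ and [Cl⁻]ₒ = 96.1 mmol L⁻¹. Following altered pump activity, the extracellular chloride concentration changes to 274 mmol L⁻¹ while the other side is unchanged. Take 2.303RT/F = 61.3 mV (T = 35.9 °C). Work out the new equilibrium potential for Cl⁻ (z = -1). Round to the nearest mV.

-59 mV

After the shift: [Cl⁻]_out = 274, [Cl⁻]_in = 29.7 mmol L⁻¹.
E_new = (61.3/-1)·log₁₀(274/29.7) = -61.30 · (0.9650) = -59.15 mV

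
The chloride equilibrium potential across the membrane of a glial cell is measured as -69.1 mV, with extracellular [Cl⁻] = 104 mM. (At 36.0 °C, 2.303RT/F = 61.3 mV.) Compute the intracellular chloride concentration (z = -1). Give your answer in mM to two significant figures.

Nernst: E = (61.3/-1) · log₁₀([out]/[in]), so log₁₀([out]/[in]) = -69.1 × -1 / 61.3 = 1.1272.
[out]/[in] = 10^(1.1272) = 13.4.
[in] = 104 / 13.4 = 7.759 mM.

7.8 mM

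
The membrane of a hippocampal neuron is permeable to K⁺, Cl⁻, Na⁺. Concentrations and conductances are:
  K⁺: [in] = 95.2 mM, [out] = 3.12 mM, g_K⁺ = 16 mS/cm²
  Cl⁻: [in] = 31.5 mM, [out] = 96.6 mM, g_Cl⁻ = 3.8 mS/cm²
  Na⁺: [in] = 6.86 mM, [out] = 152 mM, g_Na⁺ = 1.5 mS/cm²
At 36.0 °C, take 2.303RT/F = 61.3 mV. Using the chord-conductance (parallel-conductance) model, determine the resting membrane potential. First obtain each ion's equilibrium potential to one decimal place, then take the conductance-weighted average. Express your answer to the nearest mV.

E_K⁺ = (61.3/1)·log₁₀(3.12/95.2) = -91.0 mV
E_Cl⁻ = (61.3/-1)·log₁₀(96.6/31.5) = -29.8 mV
E_Na⁺ = (61.3/1)·log₁₀(152/6.86) = 82.5 mV
Vm = (Σ gᵢEᵢ)/(Σ gᵢ) = (16·-91.0 + 3.8·-29.8 + 1.5·82.5) / (16 + 3.8 + 1.5)
= -1445.49 / 21.3 = -67.86 mV

-68 mV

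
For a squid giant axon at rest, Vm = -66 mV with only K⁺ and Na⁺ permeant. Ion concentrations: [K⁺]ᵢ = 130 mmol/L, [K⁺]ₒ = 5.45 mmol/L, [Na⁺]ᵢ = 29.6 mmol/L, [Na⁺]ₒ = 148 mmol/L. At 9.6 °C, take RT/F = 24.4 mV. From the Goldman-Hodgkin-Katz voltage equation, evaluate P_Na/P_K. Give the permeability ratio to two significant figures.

Let α = P_Na/P_K. GHK: Vm = 24.4·ln[(Kₒ + α·Naₒ)/(Kᵢ + α·Naᵢ)].
e^(Vm/24.4) = e^(-66.0/24.4) = 0.066876
So 0.066876·(Kᵢ + α·Naᵢ) = Kₒ + α·Naₒ → α = (0.066876·130.0 − 5.45) / (148.0 − 0.066876·29.6)
α = (8.694 − 5.45) / (148.0 − 1.98) = 3.244/146 = 0.02222

0.022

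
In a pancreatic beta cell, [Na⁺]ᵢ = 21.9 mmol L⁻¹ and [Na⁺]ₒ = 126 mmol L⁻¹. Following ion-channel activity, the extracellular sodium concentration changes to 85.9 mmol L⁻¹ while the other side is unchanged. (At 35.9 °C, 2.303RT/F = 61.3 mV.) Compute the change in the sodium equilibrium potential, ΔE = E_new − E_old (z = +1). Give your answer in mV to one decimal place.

E_old = (61.3/1)·log₁₀(126/21.9) = 46.58 mV
E_new = (61.3/1)·log₁₀(85.9/21.9) = 36.38 mV
ΔE = 36.38 − (46.58) = -10.20 mV

-10.2 mV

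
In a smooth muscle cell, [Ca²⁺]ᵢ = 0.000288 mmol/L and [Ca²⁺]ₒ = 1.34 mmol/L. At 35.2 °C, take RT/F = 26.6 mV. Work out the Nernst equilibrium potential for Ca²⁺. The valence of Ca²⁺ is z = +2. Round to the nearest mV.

E = (26.6/z) · ln([Ca²⁺]_out/[Ca²⁺]_in) with z = +2.
= (26.6/2) · ln(1.34/0.000288) = 13.30 · ln(4653)
= 13.30 · (8.4452) = 112.32 mV

112 mV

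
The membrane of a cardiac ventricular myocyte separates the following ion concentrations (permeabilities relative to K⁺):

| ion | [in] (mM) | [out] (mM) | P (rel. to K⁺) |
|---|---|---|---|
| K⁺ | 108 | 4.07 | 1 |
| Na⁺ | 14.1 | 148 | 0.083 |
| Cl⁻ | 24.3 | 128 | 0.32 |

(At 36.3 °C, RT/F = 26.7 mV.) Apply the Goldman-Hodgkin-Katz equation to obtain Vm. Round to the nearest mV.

Vm = 26.7 · ln[(Σ P·[cation]ₒ + Σ P·[anion]ᵢ) / (Σ P·[cation]ᵢ + Σ P·[anion]ₒ)]
Numerator = 1×4.07 + 0.083×148 + 0.32×24.3 = 24.13
Denominator = 1×108 + 0.083×14.1 + 0.32×128 = 150.1
Vm = 26.7 · ln(0.16073) = 26.7 × (-1.8280) = -48.81 mV

-49 mV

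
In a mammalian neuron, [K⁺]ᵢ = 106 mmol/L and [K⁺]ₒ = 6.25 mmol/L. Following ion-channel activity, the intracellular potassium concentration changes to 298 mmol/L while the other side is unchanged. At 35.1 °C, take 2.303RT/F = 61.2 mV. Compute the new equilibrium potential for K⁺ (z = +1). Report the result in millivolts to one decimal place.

After the shift: [K⁺]_out = 6.25, [K⁺]_in = 298 mmol/L.
E_new = (61.2/1)·log₁₀(6.25/298) = 61.20 · (-1.6783) = -102.71 mV

-102.7 mV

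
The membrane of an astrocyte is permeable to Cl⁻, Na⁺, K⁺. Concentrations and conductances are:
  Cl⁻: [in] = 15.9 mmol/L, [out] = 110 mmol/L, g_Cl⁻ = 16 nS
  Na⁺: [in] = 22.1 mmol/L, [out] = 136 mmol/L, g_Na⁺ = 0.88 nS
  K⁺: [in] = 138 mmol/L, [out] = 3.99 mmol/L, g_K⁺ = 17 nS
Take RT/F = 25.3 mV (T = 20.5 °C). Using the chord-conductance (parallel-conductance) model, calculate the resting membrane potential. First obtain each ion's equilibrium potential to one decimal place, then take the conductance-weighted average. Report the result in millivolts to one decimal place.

-66.9 mV

E_Cl⁻ = (25.3/-1)·ln(110/15.9) = -48.9 mV
E_Na⁺ = (25.3/1)·ln(136/22.1) = 46.0 mV
E_K⁺ = (25.3/1)·ln(3.99/138) = -89.6 mV
Vm = (Σ gᵢEᵢ)/(Σ gᵢ) = (16·-48.9 + 0.88·46.0 + 17·-89.6) / (16 + 0.88 + 17)
= -2265.12 / 33.88 = -66.86 mV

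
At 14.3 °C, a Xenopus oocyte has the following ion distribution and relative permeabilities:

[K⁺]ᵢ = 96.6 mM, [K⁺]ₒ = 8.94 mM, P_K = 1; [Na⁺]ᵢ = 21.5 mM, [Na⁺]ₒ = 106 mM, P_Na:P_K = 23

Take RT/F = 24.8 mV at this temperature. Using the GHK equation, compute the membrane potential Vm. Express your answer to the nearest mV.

Vm = 24.8 · ln[(Σ P·[cation]ₒ + Σ P·[anion]ᵢ) / (Σ P·[cation]ᵢ + Σ P·[anion]ₒ)]
Numerator = 1×8.94 + 23×106 = 2447
Denominator = 1×96.6 + 23×21.5 = 591.1
Vm = 24.8 · ln(4.1396) = 24.8 × (1.4206) = 35.23 mV

35 mV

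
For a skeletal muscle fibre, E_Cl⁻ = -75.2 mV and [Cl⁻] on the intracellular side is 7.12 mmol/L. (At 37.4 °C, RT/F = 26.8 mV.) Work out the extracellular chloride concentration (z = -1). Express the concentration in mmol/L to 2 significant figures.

120 mmol/L

Nernst: E = (26.8/-1) · ln([out]/[in]), so ln([out]/[in]) = -75.2 × -1 / 26.8 = 2.8060.
[out]/[in] = e^(2.8060) = 16.54.
[out] = 16.54 × 7.12 = 117.8 mmol/L.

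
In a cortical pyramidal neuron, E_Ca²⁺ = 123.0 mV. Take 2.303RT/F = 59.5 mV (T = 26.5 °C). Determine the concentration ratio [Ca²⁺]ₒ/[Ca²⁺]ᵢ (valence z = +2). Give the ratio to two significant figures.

log₁₀([out]/[in]) = E·z/(59.5) = 123.0 × 2 / 59.5 = 4.1345
[out]/[in] = 10^(4.1345) = 1.363e+04

14000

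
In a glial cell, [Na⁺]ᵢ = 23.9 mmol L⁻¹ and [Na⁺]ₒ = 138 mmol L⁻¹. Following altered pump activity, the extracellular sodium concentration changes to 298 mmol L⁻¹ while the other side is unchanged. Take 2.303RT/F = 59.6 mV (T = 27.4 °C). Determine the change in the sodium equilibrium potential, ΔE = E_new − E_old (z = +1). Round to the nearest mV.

20 mV

E_old = (59.6/1)·log₁₀(138/23.9) = 45.38 mV
E_new = (59.6/1)·log₁₀(298/23.9) = 65.31 mV
ΔE = 65.31 − (45.38) = 19.93 mV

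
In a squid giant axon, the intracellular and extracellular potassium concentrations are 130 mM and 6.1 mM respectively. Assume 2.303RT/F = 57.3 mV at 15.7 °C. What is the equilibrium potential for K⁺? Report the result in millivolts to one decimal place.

-76.1 mV

E = (57.3/z) · log₁₀([K⁺]_out/[K⁺]_in) with z = +1.
= (57.3/1) · log₁₀(6.1/130) = 57.30 · log₁₀(0.04692)
= 57.30 · (-1.3286) = -76.13 mV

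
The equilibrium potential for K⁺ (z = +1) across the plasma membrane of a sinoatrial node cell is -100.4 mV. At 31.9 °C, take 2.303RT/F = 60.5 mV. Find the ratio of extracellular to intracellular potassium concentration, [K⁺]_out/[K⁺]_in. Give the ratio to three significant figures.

log₁₀([out]/[in]) = E·z/(60.5) = -100.4 × 1 / 60.5 = -1.6595
[out]/[in] = 10^(-1.6595) = 0.0219

0.0219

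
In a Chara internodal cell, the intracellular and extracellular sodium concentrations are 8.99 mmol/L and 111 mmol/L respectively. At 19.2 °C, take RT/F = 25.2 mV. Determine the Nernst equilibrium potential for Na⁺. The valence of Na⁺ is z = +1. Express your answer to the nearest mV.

E = (25.2/z) · ln([Na⁺]_out/[Na⁺]_in) with z = +1.
= (25.2/1) · ln(111/8.99) = 25.20 · ln(12.35)
= 25.20 · (2.5134) = 63.34 mV

63 mV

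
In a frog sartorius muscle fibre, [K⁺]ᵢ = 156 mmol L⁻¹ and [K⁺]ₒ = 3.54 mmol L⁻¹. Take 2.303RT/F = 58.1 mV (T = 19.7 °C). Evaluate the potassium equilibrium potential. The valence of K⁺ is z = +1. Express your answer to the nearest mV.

E = (58.1/z) · log₁₀([K⁺]_out/[K⁺]_in) with z = +1.
= (58.1/1) · log₁₀(3.54/156) = 58.10 · log₁₀(0.02269)
= 58.10 · (-1.6441) = -95.52 mV

-96 mV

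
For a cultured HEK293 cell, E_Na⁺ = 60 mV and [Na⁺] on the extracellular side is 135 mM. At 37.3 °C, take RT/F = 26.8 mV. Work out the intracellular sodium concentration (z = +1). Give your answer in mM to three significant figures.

Nernst: E = (26.8/1) · ln([out]/[in]), so ln([out]/[in]) = 60.0 × 1 / 26.8 = 2.2388.
[out]/[in] = e^(2.2388) = 9.382.
[in] = 135 / 9.382 = 14.39 mM.

14.4 mM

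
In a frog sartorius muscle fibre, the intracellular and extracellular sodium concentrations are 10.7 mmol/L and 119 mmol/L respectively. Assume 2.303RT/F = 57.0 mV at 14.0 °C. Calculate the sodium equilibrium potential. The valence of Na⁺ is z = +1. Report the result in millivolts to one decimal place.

59.6 mV

E = (57.0/z) · log₁₀([Na⁺]_out/[Na⁺]_in) with z = +1.
= (57.0/1) · log₁₀(119/10.7) = 57.00 · log₁₀(11.12)
= 57.00 · (1.0462) = 59.63 mV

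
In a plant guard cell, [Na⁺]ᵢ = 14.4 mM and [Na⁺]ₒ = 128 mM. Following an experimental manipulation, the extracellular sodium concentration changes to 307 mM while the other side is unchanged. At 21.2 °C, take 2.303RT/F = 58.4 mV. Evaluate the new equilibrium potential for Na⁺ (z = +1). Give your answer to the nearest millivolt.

After the shift: [Na⁺]_out = 307, [Na⁺]_in = 14.4 mM.
E_new = (58.4/1)·log₁₀(307/14.4) = 58.40 · (1.3288) = 77.60 mV

78 mV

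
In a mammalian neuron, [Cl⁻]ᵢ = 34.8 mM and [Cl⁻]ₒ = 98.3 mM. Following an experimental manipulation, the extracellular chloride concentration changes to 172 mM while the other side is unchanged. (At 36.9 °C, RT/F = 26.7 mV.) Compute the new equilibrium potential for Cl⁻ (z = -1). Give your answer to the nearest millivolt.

After the shift: [Cl⁻]_out = 172, [Cl⁻]_in = 34.8 mM.
E_new = (26.7/-1)·ln(172/34.8) = -26.70 · (1.5979) = -42.66 mV

-43 mV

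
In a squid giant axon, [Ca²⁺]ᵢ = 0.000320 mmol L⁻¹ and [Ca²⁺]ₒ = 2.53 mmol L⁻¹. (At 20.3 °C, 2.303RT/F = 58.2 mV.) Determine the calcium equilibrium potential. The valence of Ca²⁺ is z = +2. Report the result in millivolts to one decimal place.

E = (58.2/z) · log₁₀([Ca²⁺]_out/[Ca²⁺]_in) with z = +2.
= (58.2/2) · log₁₀(2.53/0.000320) = 29.10 · log₁₀(7906)
= 29.10 · (3.8980) = 113.43 mV

113.4 mV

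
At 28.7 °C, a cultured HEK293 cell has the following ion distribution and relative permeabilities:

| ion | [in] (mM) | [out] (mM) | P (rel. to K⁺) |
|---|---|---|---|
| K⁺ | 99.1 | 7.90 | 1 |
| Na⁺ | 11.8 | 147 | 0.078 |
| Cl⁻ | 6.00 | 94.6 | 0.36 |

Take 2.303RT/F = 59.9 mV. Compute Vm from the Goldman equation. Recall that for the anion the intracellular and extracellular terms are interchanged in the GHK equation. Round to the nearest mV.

-48 mV

Vm = 59.9 · log₁₀[(Σ P·[cation]ₒ + Σ P·[anion]ᵢ) / (Σ P·[cation]ᵢ + Σ P·[anion]ₒ)]
Numerator = 1×7.90 + 0.078×147 + 0.36×6.00 = 21.53
Denominator = 1×99.1 + 0.078×11.8 + 0.36×94.6 = 134.1
Vm = 59.9 · log₁₀(0.16055) = 59.9 × (-0.7944) = -47.58 mV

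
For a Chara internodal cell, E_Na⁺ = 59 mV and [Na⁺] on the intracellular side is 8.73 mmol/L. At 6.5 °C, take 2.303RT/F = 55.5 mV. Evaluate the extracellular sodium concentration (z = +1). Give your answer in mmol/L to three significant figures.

Nernst: E = (55.5/1) · log₁₀([out]/[in]), so log₁₀([out]/[in]) = 59.0 × 1 / 55.5 = 1.0631.
[out]/[in] = 10^(1.0631) = 11.56.
[out] = 11.56 × 8.73 = 100.9 mmol/L.

101 mmol/L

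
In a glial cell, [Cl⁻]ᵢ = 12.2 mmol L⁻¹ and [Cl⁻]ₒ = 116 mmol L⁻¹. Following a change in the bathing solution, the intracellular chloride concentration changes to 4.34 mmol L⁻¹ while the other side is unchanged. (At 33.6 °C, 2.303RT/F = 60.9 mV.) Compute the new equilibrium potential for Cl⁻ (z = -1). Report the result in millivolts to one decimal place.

After the shift: [Cl⁻]_out = 116, [Cl⁻]_in = 4.34 mmol L⁻¹.
E_new = (60.9/-1)·log₁₀(116/4.34) = -60.90 · (1.4270) = -86.90 mV

-86.9 mV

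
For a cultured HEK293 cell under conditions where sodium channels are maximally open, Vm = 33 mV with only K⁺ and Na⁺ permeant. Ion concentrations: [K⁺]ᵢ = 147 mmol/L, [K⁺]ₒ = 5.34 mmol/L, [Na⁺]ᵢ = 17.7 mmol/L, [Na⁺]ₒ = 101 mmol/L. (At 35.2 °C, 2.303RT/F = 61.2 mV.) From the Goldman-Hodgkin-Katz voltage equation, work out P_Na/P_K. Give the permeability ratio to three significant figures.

12.7

Let α = P_Na/P_K. GHK: Vm = 61.2·log₁₀[(Kₒ + α·Naₒ)/(Kᵢ + α·Naᵢ)].
10^(Vm/61.2) = 10^(33.0/61.2) = 3.4611
So 3.4611·(Kᵢ + α·Naᵢ) = Kₒ + α·Naₒ → α = (3.4611·147.0 − 5.34) / (101.0 − 3.4611·17.7)
α = (508.8 − 5.34) / (101.0 − 61.26) = 503.4/39.74 = 12.67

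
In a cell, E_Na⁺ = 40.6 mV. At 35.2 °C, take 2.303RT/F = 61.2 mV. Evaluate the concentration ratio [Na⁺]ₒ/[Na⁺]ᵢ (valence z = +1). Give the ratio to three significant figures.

log₁₀([out]/[in]) = E·z/(61.2) = 40.6 × 1 / 61.2 = 0.6634
[out]/[in] = 10^(0.6634) = 4.607

4.61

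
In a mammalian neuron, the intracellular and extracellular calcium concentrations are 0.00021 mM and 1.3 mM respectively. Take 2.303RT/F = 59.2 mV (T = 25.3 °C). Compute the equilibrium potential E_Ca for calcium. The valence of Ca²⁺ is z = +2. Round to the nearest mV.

E = (59.2/z) · log₁₀([Ca²⁺]_out/[Ca²⁺]_in) with z = +2.
= (59.2/2) · log₁₀(1.3/0.00021) = 29.60 · log₁₀(6190)
= 29.60 · (3.7917) = 112.24 mV

112 mV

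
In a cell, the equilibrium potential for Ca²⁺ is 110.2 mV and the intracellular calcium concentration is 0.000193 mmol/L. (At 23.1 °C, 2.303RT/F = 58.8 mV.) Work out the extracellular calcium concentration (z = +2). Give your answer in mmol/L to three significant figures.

Nernst: E = (58.8/2) · log₁₀([out]/[in]), so log₁₀([out]/[in]) = 110.2 × 2 / 58.8 = 3.7483.
[out]/[in] = 10^(3.7483) = 5601.
[out] = 5601 × 0.000193 = 1.081 mmol/L.

1.08 mmol/L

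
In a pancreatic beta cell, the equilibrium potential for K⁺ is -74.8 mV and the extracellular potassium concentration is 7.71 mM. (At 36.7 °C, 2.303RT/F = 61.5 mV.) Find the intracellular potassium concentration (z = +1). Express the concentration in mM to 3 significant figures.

127 mM

Nernst: E = (61.5/1) · log₁₀([out]/[in]), so log₁₀([out]/[in]) = -74.8 × 1 / 61.5 = -1.2163.
[out]/[in] = 10^(-1.2163) = 0.06078.
[in] = 7.71 / 0.06078 = 126.9 mM.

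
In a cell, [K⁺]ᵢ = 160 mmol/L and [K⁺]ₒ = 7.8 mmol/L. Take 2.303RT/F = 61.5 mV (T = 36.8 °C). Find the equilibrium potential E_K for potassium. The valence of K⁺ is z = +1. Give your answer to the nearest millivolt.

-81 mV

E = (61.5/z) · log₁₀([K⁺]_out/[K⁺]_in) with z = +1.
= (61.5/1) · log₁₀(7.8/160) = 61.50 · log₁₀(0.04875)
= 61.50 · (-1.3120) = -80.69 mV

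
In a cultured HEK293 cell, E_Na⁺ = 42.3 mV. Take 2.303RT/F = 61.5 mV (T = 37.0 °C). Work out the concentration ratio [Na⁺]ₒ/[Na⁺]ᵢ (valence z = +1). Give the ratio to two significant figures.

4.9

log₁₀([out]/[in]) = E·z/(61.5) = 42.3 × 1 / 61.5 = 0.6878
[out]/[in] = 10^(0.6878) = 4.873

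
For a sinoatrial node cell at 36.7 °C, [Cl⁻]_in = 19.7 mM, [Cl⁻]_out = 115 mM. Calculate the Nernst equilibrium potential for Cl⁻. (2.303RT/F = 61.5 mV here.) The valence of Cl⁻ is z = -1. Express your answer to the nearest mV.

E = (61.5/z) · log₁₀([Cl⁻]_out/[Cl⁻]_in) with z = -1.
For an anion, dividing by z = -1 reverses the sign.
= (61.5/-1) · log₁₀(115/19.7) = -61.50 · log₁₀(5.838)
= -61.50 · (0.7662) = -47.12 mV

-47 mV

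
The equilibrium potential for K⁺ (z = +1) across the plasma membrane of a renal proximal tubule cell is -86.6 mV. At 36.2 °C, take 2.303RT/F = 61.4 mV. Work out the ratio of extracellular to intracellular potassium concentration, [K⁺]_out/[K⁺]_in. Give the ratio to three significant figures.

log₁₀([out]/[in]) = E·z/(61.4) = -86.6 × 1 / 61.4 = -1.4104
[out]/[in] = 10^(-1.4104) = 0.03887

0.0389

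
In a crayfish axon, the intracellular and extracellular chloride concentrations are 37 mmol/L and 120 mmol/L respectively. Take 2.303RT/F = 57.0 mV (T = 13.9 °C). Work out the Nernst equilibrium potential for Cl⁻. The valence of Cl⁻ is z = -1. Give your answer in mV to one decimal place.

E = (57.0/z) · log₁₀([Cl⁻]_out/[Cl⁻]_in) with z = -1.
For an anion, dividing by z = -1 reverses the sign.
= (57.0/-1) · log₁₀(120/37) = -57.00 · log₁₀(3.243)
= -57.00 · (0.5110) = -29.13 mV

-29.1 mV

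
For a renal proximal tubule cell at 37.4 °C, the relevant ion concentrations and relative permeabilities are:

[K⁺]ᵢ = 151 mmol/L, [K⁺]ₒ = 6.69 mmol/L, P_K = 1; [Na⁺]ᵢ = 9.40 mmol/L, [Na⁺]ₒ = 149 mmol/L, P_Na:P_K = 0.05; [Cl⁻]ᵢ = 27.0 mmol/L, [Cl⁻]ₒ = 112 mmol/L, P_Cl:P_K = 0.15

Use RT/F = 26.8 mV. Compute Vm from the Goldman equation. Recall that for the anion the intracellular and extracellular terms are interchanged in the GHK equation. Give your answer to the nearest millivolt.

-60 mV

Vm = 26.8 · ln[(Σ P·[cation]ₒ + Σ P·[anion]ᵢ) / (Σ P·[cation]ᵢ + Σ P·[anion]ₒ)]
Numerator = 1×6.69 + 0.05×149 + 0.15×27.0 = 18.19
Denominator = 1×151 + 0.05×9.40 + 0.15×112 = 168.3
Vm = 26.8 · ln(0.1081) = 26.8 × (-2.2247) = -59.62 mV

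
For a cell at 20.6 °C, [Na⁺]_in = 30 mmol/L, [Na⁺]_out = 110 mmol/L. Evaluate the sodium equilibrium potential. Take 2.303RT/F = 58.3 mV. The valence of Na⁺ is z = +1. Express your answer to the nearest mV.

E = (58.3/z) · log₁₀([Na⁺]_out/[Na⁺]_in) with z = +1.
= (58.3/1) · log₁₀(110/30) = 58.30 · log₁₀(3.667)
= 58.30 · (0.5643) = 32.90 mV

33 mV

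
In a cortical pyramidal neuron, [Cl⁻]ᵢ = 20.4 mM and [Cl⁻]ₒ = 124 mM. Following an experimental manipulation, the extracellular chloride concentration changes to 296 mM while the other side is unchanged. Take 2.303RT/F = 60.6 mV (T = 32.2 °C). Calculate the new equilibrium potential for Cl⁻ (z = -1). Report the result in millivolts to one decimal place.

After the shift: [Cl⁻]_out = 296, [Cl⁻]_in = 20.4 mM.
E_new = (60.6/-1)·log₁₀(296/20.4) = -60.60 · (1.1617) = -70.40 mV

-70.4 mV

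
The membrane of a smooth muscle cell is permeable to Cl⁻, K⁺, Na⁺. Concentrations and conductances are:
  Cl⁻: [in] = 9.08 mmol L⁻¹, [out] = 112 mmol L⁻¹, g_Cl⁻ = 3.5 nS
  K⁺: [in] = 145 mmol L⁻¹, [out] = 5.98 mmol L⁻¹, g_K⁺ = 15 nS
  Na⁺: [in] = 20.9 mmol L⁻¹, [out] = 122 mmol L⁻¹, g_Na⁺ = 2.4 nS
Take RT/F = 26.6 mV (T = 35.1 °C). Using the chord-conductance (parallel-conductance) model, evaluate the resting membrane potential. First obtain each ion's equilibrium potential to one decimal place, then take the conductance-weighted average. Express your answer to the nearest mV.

-67 mV

E_Cl⁻ = (26.6/-1)·ln(112/9.08) = -66.8 mV
E_K⁺ = (26.6/1)·ln(5.98/145) = -84.8 mV
E_Na⁺ = (26.6/1)·ln(122/20.9) = 46.9 mV
Vm = (Σ gᵢEᵢ)/(Σ gᵢ) = (3.5·-66.8 + 15·-84.8 + 2.4·46.9) / (3.5 + 15 + 2.4)
= -1393.24 / 20.9 = -66.66 mV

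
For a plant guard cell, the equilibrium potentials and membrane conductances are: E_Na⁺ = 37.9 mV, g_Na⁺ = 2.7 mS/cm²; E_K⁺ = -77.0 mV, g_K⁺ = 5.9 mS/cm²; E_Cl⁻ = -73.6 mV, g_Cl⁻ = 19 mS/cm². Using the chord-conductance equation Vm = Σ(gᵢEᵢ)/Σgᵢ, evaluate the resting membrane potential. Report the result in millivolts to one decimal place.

Σ gᵢEᵢ = 2.7·(37.9) + 5.9·(-77.0) + 19·(-73.6) = -1750.37
Σ gᵢ = 2.7 + 5.9 + 19 = 27.6
Vm = -1750.37 / 27.6 = -63.42 mV

-63.4 mV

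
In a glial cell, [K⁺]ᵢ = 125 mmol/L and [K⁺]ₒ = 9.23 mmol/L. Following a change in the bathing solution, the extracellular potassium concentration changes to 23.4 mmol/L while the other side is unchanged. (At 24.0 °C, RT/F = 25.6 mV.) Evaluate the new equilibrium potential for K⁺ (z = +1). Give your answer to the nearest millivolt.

After the shift: [K⁺]_out = 23.4, [K⁺]_in = 125 mmol/L.
E_new = (25.6/1)·ln(23.4/125) = 25.60 · (-1.6756) = -42.89 mV

-43 mV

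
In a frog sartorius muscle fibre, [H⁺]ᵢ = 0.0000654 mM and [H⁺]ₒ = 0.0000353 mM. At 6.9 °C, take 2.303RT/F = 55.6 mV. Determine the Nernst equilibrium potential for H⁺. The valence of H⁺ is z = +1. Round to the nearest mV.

E = (55.6/z) · log₁₀([H⁺]_out/[H⁺]_in) with z = +1.
= (55.6/1) · log₁₀(0.0000353/0.0000654) = 55.60 · log₁₀(0.5398)
= 55.60 · (-0.2678) = -14.89 mV

-15 mV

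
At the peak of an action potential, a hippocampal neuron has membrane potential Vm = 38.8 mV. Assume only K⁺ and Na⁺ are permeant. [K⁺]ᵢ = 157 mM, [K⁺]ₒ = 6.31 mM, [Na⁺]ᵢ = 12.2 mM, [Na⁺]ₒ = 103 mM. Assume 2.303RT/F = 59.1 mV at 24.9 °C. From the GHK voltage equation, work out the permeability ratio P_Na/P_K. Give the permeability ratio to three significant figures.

14.8

Let α = P_Na/P_K. GHK: Vm = 59.1·log₁₀[(Kₒ + α·Naₒ)/(Kᵢ + α·Naᵢ)].
10^(Vm/59.1) = 10^(38.8/59.1) = 4.5343
So 4.5343·(Kᵢ + α·Naᵢ) = Kₒ + α·Naₒ → α = (4.5343·157.0 − 6.31) / (103.0 − 4.5343·12.2)
α = (711.9 − 6.31) / (103.0 − 55.32) = 705.6/47.68 = 14.8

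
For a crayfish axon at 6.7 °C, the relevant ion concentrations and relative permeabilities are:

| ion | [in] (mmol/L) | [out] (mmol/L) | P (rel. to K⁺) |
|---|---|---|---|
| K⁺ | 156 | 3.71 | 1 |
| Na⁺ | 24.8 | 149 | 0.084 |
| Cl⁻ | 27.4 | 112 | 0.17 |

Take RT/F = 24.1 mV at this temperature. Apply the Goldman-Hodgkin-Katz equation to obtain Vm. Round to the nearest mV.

Vm = 24.1 · ln[(Σ P·[cation]ₒ + Σ P·[anion]ᵢ) / (Σ P·[cation]ᵢ + Σ P·[anion]ₒ)]
Numerator = 1×3.71 + 0.084×149 + 0.17×27.4 = 20.88
Denominator = 1×156 + 0.084×24.8 + 0.17×112 = 177.1
Vm = 24.1 · ln(0.11791) = 24.1 × (-2.1379) = -51.52 mV

-52 mV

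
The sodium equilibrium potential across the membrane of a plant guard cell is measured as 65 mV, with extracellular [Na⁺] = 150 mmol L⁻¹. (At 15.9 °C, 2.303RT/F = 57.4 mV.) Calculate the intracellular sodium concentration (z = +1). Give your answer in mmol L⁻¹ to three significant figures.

11.1 mmol L⁻¹

Nernst: E = (57.4/1) · log₁₀([out]/[in]), so log₁₀([out]/[in]) = 65.0 × 1 / 57.4 = 1.1324.
[out]/[in] = 10^(1.1324) = 13.56.
[in] = 150 / 13.56 = 11.06 mmol L⁻¹.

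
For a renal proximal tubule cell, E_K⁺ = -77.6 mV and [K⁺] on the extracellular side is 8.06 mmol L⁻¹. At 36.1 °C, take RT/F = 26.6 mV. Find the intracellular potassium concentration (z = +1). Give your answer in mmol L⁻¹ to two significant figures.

150 mmol L⁻¹

Nernst: E = (26.6/1) · ln([out]/[in]), so ln([out]/[in]) = -77.6 × 1 / 26.6 = -2.9173.
[out]/[in] = e^(-2.9173) = 0.05408.
[in] = 8.06 / 0.05408 = 149 mmol L⁻¹.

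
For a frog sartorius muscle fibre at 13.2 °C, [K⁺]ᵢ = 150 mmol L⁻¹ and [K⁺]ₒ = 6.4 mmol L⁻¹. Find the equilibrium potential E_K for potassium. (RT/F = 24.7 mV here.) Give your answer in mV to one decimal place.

-77.9 mV

E = (24.7/z) · ln([K⁺]_out/[K⁺]_in) with z = +1.
= (24.7/1) · ln(6.4/150) = 24.70 · ln(0.04267)
= 24.70 · (-3.1543) = -77.91 mV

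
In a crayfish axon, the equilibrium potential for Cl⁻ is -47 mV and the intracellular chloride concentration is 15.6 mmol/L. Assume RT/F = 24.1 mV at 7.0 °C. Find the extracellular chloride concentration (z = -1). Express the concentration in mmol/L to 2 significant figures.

110 mmol/L

Nernst: E = (24.1/-1) · ln([out]/[in]), so ln([out]/[in]) = -47.0 × -1 / 24.1 = 1.9502.
[out]/[in] = e^(1.9502) = 7.03.
[out] = 7.03 × 15.6 = 109.7 mmol/L.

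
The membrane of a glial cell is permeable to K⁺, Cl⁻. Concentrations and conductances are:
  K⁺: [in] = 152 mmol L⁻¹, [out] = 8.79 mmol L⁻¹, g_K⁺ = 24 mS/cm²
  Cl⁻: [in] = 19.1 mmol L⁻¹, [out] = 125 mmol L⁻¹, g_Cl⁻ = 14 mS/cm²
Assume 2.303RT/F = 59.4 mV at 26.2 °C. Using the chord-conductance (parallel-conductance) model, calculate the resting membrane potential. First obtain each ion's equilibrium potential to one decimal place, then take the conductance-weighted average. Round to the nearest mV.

-64 mV

E_K⁺ = (59.4/1)·log₁₀(8.79/152) = -73.5 mV
E_Cl⁻ = (59.4/-1)·log₁₀(125/19.1) = -48.5 mV
Vm = (Σ gᵢEᵢ)/(Σ gᵢ) = (24·-73.5 + 14·-48.5) / (24 + 14)
= -2443.00 / 38 = -64.29 mV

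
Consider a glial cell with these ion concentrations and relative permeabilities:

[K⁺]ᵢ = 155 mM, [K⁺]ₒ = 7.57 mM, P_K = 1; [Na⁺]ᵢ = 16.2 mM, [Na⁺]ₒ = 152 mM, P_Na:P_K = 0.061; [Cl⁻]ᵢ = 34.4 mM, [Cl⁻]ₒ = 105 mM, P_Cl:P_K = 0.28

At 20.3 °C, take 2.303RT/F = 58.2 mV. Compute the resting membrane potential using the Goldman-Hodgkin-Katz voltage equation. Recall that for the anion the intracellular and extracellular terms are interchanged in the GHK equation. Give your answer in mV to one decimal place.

-49.2 mV

Vm = 58.2 · log₁₀[(Σ P·[cation]ₒ + Σ P·[anion]ᵢ) / (Σ P·[cation]ᵢ + Σ P·[anion]ₒ)]
Numerator = 1×7.57 + 0.061×152 + 0.28×34.4 = 26.47
Denominator = 1×155 + 0.061×16.2 + 0.28×105 = 185.4
Vm = 58.2 · log₁₀(0.1428) = 58.2 × (-0.8453) = -49.19 mV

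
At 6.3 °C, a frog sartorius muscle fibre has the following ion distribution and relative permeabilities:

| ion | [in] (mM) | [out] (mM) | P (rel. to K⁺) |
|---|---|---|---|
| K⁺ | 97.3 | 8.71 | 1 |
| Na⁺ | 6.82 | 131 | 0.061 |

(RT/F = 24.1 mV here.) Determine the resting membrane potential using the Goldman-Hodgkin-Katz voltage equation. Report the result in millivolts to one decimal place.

Vm = 24.1 · ln[(Σ P·[cation]ₒ + Σ P·[anion]ᵢ) / (Σ P·[cation]ᵢ + Σ P·[anion]ₒ)]
Numerator = 1×8.71 + 0.061×131 = 16.7
Denominator = 1×97.3 + 0.061×6.82 = 97.72
Vm = 24.1 · ln(0.17091) = 24.1 × (-1.7666) = -42.57 mV

-42.6 mV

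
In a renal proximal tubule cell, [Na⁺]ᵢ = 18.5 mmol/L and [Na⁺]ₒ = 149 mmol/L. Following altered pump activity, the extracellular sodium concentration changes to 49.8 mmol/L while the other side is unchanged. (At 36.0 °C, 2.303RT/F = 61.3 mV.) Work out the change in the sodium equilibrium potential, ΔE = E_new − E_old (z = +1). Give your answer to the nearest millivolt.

E_old = (61.3/1)·log₁₀(149/18.5) = 55.54 mV
E_new = (61.3/1)·log₁₀(49.8/18.5) = 26.36 mV
ΔE = 26.36 − (55.54) = -29.18 mV

-29 mV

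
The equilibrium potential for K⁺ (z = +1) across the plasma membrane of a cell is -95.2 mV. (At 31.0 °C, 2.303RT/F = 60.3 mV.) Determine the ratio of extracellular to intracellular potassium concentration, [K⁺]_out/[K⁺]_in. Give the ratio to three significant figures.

log₁₀([out]/[in]) = E·z/(60.3) = -95.2 × 1 / 60.3 = -1.5788
[out]/[in] = 10^(-1.5788) = 0.02638

0.0264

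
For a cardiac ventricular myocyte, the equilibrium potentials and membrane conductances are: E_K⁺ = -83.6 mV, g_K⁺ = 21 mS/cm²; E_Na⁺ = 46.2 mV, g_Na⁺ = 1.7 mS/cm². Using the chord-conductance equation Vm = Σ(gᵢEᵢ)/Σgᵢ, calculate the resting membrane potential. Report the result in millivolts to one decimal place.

Σ gᵢEᵢ = 21·(-83.6) + 1.7·(46.2) = -1677.06
Σ gᵢ = 21 + 1.7 = 22.7
Vm = -1677.06 / 22.7 = -73.88 mV

-73.9 mV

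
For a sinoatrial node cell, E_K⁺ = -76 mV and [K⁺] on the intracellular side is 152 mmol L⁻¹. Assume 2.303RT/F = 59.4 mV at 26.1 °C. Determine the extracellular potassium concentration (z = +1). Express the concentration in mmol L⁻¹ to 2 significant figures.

Nernst: E = (59.4/1) · log₁₀([out]/[in]), so log₁₀([out]/[in]) = -76.0 × 1 / 59.4 = -1.2795.
[out]/[in] = 10^(-1.2795) = 0.05255.
[out] = 0.05255 × 152 = 7.987 mmol L⁻¹.

8.0 mmol L⁻¹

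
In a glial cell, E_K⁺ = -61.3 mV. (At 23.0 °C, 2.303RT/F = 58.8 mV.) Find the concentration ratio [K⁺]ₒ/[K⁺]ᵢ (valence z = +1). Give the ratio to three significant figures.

log₁₀([out]/[in]) = E·z/(58.8) = -61.3 × 1 / 58.8 = -1.0425
[out]/[in] = 10^(-1.0425) = 0.09067

0.0907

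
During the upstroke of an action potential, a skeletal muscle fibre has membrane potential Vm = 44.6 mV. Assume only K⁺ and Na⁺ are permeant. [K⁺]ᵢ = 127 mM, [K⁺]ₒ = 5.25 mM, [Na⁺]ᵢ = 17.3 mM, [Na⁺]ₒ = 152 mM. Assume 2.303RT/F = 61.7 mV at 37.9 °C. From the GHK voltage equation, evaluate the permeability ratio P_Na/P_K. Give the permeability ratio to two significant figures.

Let α = P_Na/P_K. GHK: Vm = 61.7·log₁₀[(Kₒ + α·Naₒ)/(Kᵢ + α·Naᵢ)].
10^(Vm/61.7) = 10^(44.6/61.7) = 5.2827
So 5.2827·(Kᵢ + α·Naᵢ) = Kₒ + α·Naₒ → α = (5.2827·127.0 − 5.25) / (152.0 − 5.2827·17.3)
α = (670.9 − 5.25) / (152.0 − 91.39) = 665.6/60.61 = 10.98

11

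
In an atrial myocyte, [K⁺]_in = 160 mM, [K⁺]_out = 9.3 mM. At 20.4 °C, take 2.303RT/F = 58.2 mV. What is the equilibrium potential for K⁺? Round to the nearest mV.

E = (58.2/z) · log₁₀([K⁺]_out/[K⁺]_in) with z = +1.
= (58.2/1) · log₁₀(9.3/160) = 58.20 · log₁₀(0.05813)
= 58.20 · (-1.2356) = -71.91 mV

-72 mV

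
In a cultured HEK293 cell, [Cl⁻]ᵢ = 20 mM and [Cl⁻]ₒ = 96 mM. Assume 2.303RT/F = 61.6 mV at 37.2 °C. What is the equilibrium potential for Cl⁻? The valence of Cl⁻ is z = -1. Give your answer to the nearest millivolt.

E = (61.6/z) · log₁₀([Cl⁻]_out/[Cl⁻]_in) with z = -1.
For an anion, dividing by z = -1 reverses the sign.
= (61.6/-1) · log₁₀(96/20) = -61.60 · log₁₀(4.8)
= -61.60 · (0.6812) = -41.96 mV

-42 mV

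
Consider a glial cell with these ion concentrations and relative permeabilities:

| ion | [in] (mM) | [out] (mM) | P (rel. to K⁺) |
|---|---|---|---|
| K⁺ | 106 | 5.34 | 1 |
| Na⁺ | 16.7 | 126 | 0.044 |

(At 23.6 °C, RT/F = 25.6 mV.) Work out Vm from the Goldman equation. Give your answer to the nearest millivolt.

-58 mV

Vm = 25.6 · ln[(Σ P·[cation]ₒ + Σ P·[anion]ᵢ) / (Σ P·[cation]ᵢ + Σ P·[anion]ₒ)]
Numerator = 1×5.34 + 0.044×126 = 10.88
Denominator = 1×106 + 0.044×16.7 = 106.7
Vm = 25.6 · ln(0.10197) = 25.6 × (-2.2831) = -58.45 mV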